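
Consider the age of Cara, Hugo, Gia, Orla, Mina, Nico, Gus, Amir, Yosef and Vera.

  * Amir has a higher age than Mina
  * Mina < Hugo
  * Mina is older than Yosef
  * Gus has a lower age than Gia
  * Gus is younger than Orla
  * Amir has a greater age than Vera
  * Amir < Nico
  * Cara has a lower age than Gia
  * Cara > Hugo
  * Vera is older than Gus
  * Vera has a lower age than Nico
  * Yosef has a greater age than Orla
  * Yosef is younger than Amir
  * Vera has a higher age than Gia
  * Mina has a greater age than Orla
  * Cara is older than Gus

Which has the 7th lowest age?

Gia

Piecing the relations together gives one ordering: Gus < Orla < Yosef < Mina < Hugo < Cara < Gia < Vera < Amir < Nico.
Counting 7 from the smallest end gives Gia.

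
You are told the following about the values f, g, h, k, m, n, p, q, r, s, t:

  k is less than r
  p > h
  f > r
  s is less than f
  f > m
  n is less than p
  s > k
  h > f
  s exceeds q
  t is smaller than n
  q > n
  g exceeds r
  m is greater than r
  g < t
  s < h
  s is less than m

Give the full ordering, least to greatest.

Nothing is placed below k, so it is least; from there k < r; r < g; g < t; t < n; n < q; q < s; s < m; m < f; f < h; h < p, each given directly.

k < r < g < t < n < q < s < m < f < h < p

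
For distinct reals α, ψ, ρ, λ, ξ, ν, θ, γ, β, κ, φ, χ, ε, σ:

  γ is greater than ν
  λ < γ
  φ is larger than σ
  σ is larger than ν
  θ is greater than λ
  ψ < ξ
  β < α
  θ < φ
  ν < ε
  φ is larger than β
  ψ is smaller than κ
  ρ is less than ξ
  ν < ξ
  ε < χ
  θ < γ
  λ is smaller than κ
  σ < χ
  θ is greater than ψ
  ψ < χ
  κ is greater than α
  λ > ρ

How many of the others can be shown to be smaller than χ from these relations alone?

From χ the given relations immediately reach ψ, σ, ε.
From those, ν — 4 in total.
Nothing else is reachable below χ; 4 in all.

4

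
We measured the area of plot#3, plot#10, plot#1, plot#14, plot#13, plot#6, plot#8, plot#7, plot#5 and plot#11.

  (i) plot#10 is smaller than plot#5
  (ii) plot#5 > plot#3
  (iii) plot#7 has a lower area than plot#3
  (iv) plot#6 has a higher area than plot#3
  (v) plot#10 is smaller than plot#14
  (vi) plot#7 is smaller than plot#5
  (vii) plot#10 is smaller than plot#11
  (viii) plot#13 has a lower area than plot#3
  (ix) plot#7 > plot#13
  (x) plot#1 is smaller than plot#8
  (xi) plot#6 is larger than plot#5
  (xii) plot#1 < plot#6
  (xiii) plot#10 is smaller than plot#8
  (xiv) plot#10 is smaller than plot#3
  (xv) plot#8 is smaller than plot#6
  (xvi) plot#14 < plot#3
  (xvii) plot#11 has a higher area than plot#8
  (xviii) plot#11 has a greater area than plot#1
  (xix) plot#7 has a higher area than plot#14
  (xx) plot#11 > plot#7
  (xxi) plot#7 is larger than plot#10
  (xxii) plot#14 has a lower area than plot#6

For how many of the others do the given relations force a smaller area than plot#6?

From plot#6 the given relations immediately reach plot#1, plot#14, plot#8, plot#3, plot#5.
From those, plot#13, plot#10, plot#7 — 8 in total.
Nothing else is reachable below plot#6; 8 in all.

8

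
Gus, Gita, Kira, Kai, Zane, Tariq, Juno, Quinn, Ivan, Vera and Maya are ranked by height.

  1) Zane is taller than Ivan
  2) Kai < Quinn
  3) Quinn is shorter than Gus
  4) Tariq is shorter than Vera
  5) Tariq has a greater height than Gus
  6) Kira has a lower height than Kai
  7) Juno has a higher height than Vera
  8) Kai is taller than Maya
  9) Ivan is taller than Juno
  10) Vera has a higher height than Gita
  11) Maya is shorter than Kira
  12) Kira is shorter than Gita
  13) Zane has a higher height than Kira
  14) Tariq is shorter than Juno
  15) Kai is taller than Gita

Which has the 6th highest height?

The consecutive relations fix a unique order: Maya < Kira < Gita < Kai < Quinn < Gus < Tariq < Vera < Juno < Ivan < Zane.
The 6th largest is Gus.

Gus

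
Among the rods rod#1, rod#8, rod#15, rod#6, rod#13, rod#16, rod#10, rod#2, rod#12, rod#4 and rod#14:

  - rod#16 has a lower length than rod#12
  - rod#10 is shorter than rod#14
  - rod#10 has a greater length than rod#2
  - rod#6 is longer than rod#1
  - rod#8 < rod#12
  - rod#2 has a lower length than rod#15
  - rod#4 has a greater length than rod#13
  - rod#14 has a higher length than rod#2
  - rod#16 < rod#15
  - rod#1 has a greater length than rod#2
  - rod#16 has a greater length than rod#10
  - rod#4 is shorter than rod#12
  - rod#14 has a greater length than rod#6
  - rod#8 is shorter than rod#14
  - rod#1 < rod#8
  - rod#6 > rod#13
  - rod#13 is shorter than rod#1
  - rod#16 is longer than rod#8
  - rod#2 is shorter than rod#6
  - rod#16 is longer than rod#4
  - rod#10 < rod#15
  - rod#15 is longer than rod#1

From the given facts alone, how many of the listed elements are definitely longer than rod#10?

The elements the relations force above rod#10 are rod#16, rod#12, rod#15, rod#14 — no chain reaches any other.
That is 4.

4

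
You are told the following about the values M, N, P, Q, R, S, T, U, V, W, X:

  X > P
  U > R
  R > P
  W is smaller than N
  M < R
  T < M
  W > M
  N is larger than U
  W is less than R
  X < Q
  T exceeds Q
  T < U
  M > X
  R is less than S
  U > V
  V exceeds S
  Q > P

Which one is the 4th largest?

Piecing the relations together gives one ordering: P < X < Q < T < M < W < R < S < V < U < N.
The 4th largest is S.

S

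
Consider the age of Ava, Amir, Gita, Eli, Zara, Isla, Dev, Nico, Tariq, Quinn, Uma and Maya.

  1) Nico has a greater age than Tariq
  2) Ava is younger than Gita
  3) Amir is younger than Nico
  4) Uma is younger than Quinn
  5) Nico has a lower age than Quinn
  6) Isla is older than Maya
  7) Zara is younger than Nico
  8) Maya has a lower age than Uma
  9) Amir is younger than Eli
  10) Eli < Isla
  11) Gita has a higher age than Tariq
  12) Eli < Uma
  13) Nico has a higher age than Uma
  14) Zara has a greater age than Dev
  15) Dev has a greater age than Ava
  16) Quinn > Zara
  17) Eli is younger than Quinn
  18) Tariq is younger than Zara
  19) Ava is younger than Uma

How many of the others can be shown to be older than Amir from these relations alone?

From Amir the given relations immediately reach Eli, Nico.
From those, Isla, Uma, Quinn — 5 in total.
No other element is forced above Amir by the given relations, so the count is 5.

5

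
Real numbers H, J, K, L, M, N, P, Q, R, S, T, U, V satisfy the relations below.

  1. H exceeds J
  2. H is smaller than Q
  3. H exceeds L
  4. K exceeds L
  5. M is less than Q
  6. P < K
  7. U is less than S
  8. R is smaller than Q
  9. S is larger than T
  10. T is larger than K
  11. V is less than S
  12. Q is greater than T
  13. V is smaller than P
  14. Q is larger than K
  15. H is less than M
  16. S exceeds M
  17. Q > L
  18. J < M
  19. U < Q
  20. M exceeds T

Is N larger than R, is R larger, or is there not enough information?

Following every chain through R: above R we get Q.
N is not reached, and no chain runs the other way from N to R.
So the given relations leave the order of R and N undetermined.

undetermined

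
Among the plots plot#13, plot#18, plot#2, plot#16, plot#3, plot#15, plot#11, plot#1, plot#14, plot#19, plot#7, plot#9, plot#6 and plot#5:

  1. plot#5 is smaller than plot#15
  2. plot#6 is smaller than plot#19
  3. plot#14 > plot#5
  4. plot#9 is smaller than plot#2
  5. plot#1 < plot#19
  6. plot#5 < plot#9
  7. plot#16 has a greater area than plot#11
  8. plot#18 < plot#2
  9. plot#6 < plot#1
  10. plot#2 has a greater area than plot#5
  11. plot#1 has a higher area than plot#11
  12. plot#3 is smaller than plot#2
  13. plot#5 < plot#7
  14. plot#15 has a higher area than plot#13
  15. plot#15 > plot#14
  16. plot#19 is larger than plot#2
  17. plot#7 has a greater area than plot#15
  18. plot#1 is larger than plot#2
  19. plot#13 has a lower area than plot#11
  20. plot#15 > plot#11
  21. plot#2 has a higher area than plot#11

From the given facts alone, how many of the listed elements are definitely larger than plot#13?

From plot#13 the given relations immediately reach plot#11, plot#15.
From those, plot#16, plot#2, plot#1, plot#7 — 6 in total.
From those, plot#19 — 7 in total.
No other element is forced above plot#13 by the given relations, so the count is 7.

7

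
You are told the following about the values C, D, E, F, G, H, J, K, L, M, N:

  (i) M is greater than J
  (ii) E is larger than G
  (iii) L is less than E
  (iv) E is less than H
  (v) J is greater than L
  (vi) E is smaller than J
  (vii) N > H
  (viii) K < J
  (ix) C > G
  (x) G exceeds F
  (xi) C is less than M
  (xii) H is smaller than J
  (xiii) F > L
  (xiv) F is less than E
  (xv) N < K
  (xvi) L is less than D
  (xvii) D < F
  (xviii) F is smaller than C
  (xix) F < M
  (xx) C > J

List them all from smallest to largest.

L < D < F < G < E < H < N < K < J < C < M

Each adjacent pair is fixed by a given relation: L < D; D < F; F < G; G < E; E < H; H < N; N < K; K < J; J < C; C < M. Chaining them end to end gives the full order.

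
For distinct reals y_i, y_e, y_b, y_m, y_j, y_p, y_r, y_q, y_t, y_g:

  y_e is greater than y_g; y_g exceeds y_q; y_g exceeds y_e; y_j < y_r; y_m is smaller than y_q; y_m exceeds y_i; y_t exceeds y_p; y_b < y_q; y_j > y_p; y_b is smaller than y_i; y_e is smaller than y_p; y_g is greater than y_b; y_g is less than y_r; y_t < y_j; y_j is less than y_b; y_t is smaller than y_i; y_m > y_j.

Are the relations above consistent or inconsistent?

We have y_g < y_e stated directly, yet also y_e < y_p < y_t < y_j < y_b < y_i < y_m < y_q < y_g by chaining the others — so y_e < y_g. Contradiction.

inconsistent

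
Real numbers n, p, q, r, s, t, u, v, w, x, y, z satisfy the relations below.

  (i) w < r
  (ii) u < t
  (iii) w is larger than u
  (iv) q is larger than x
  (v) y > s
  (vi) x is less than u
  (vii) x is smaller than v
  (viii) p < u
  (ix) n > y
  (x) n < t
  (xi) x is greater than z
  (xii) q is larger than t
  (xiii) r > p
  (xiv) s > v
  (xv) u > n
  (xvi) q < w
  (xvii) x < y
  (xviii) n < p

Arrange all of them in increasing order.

z < x < v < s < y < n < p < u < t < q < w < r

Each adjacent pair is fixed by a given relation: z < x; x < v; v < s; s < y; y < n; n < p; p < u; u < t; t < q; q < w; w < r. Chaining them end to end gives the full order.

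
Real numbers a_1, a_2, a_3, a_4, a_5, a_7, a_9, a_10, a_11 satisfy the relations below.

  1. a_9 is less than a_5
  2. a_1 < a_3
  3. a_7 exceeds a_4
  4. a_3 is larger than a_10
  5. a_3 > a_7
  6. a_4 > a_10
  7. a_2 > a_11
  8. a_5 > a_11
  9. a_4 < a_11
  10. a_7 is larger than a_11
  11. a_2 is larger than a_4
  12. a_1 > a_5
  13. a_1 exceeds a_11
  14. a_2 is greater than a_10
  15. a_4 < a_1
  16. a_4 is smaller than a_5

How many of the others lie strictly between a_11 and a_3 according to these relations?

The relations place a_11 below a_3. An element lies strictly between them when it is forced above a_11 and also forced below a_3.
Above a_11: {a_2, a_5, a_7, a_1}. Below a_3: {a_10, a_4, a_9, a_5, a_7, a_1}.
Intersection: {a_5, a_7, a_1} — 3.

3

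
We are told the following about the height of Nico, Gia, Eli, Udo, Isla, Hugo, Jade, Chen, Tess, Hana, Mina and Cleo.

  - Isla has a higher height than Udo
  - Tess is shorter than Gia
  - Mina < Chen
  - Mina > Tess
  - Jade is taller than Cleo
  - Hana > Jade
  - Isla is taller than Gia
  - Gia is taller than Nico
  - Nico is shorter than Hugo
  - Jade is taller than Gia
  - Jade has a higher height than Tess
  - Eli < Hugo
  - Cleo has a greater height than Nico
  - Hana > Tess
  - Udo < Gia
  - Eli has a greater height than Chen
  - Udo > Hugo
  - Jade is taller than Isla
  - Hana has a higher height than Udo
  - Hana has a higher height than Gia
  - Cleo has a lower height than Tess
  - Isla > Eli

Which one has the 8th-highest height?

Chen

Piecing the relations together gives one ordering: Nico < Cleo < Tess < Mina < Chen < Eli < Hugo < Udo < Gia < Isla < Jade < Hana.
The 8th largest is Chen.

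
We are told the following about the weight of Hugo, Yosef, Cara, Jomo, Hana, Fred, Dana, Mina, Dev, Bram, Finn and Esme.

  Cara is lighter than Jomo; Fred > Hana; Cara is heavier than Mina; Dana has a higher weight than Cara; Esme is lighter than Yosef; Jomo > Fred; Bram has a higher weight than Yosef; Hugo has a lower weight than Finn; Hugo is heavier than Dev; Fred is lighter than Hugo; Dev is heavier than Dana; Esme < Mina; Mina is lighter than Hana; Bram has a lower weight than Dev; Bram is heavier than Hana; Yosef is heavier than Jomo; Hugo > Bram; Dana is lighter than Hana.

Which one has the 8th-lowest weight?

Yosef

The consecutive relations fix a unique order: Esme < Mina < Cara < Dana < Hana < Fred < Jomo < Yosef < Bram < Dev < Hugo < Finn.
The 8th smallest is Yosef.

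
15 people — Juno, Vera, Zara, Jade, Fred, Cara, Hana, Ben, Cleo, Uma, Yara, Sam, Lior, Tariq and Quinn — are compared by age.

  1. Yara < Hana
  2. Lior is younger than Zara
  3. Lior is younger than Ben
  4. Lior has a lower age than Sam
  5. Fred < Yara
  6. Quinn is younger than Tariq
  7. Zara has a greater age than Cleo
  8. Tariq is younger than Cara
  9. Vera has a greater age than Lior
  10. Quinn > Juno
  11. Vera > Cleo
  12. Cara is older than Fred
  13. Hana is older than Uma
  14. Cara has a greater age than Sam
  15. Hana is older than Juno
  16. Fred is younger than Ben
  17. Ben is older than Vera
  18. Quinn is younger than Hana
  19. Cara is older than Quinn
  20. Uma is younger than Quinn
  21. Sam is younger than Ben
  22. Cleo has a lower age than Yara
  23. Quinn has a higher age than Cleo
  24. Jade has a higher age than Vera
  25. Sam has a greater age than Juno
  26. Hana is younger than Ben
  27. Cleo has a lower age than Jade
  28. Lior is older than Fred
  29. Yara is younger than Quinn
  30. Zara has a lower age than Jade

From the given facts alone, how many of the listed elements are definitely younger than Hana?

6

From Hana the given relations immediately reach Uma, Juno, Yara, Quinn.
From those, Fred, Cleo — 6 in total.
Nothing else is reachable below Hana; 6 in all.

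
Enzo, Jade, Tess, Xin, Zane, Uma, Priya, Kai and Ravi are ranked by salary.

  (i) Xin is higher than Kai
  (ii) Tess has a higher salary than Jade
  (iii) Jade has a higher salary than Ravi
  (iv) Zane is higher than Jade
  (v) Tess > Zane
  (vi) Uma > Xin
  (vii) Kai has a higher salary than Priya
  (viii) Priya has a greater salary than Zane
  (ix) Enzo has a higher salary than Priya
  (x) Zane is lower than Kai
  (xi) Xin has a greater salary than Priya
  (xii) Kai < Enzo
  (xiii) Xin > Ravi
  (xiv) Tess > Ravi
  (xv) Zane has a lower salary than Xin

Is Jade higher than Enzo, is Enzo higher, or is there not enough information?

Enzo

Following the relations from Jade: Jade < Zane < Priya < Kai < Enzo.
So Enzo is higher.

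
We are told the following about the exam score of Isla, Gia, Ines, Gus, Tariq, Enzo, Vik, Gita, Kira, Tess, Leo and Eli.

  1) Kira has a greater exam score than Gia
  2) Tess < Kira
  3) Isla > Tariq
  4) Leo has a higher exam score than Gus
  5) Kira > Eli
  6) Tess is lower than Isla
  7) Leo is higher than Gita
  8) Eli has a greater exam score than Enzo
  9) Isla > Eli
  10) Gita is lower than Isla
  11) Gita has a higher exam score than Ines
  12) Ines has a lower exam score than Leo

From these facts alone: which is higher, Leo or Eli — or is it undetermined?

Following every chain through Eli: above Eli we get Kira, Isla; below Eli we get Enzo.
Leo is not reached, and no chain runs the other way from Leo to Eli.
So the given relations leave the order of Eli and Leo undetermined.

undetermined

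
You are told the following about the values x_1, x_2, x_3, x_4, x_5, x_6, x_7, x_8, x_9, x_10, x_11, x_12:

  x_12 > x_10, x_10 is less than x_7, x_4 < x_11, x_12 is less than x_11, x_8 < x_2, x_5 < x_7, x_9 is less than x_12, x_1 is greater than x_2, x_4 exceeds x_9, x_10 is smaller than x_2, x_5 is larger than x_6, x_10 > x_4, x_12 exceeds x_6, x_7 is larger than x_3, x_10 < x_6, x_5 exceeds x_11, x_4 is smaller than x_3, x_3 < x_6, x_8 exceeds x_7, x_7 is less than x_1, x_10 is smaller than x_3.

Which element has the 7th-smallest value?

Piecing the relations together gives one ordering: x_9 < x_4 < x_10 < x_3 < x_6 < x_12 < x_11 < x_5 < x_7 < x_8 < x_2 < x_1.
Counting 7 from the smallest end gives x_11.

x_11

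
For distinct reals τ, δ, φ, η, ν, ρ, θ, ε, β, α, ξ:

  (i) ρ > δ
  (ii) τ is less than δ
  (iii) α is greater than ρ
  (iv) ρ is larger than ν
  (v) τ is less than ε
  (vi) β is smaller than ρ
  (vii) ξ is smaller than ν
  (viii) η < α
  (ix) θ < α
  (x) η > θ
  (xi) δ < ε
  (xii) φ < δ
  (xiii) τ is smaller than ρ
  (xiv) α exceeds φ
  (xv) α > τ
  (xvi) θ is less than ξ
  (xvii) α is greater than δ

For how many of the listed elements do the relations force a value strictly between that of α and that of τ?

The relations place τ below α. An element lies strictly between them when it is forced above τ and also forced below α.
Above τ: {δ, ε, ρ}. Below α: {β, θ, φ, ξ, η, δ, ν, ρ}.
Intersection: {δ, ρ} — 2.

2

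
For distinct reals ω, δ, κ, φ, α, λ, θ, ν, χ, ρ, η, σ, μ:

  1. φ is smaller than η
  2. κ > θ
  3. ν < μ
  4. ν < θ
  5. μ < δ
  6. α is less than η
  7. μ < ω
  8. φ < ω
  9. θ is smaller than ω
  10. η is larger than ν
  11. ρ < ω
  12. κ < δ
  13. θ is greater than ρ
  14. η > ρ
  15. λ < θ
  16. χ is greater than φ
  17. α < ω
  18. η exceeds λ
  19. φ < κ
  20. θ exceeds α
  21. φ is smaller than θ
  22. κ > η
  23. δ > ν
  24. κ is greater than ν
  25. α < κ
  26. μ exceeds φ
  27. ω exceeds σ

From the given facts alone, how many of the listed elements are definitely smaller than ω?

Directly below ω: σ, ρ, α, φ, μ, θ.
One step further: λ, ν (8 so far).
No other element is forced below ω by the given relations, so the count is 8.

8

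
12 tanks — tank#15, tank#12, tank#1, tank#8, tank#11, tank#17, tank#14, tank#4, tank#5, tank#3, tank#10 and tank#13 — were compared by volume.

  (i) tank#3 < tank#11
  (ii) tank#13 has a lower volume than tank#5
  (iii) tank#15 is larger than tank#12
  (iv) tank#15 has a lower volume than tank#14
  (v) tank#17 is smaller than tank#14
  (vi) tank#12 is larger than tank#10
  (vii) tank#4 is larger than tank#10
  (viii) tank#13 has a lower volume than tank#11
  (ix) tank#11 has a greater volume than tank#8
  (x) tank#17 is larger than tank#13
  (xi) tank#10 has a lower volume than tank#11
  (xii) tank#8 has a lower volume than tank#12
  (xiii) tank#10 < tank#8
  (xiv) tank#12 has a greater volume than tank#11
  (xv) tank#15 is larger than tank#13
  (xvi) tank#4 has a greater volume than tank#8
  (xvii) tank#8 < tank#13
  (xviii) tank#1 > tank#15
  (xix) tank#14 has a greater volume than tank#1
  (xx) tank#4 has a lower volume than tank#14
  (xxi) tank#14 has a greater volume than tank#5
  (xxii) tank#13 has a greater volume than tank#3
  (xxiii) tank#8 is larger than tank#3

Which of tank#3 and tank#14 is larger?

tank#3 < tank#8 and tank#8 < tank#13 give tank#3 < tank#13.
Then tank#13 < tank#11 extends the chain to tank#11.
Then tank#11 < tank#12 extends the chain to tank#12.
With tank#12 < tank#15: tank#3 < tank#8 < tank#13 < tank#11 < tank#12 < tank#15.
Then tank#15 < tank#1 extends the chain to tank#1.
With tank#1 < tank#14: tank#3 < tank#8 < tank#13 < tank#11 < tank#12 < tank#15 < tank#1 < tank#14.
So tank#3 < tank#14; tank#14 is the larger of the two.

tank#14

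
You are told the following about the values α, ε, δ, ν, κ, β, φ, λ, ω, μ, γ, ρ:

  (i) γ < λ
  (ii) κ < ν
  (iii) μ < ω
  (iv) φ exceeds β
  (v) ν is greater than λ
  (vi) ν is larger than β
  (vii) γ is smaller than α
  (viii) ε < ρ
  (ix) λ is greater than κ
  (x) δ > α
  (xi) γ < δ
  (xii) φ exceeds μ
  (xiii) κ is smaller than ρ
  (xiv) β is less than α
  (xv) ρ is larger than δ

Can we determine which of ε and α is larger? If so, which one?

undetermined

Following every chain through ε: above ε we get ρ.
α is not reached, and no chain runs the other way from α to ε.
So the given relations leave the order of ε and α undetermined.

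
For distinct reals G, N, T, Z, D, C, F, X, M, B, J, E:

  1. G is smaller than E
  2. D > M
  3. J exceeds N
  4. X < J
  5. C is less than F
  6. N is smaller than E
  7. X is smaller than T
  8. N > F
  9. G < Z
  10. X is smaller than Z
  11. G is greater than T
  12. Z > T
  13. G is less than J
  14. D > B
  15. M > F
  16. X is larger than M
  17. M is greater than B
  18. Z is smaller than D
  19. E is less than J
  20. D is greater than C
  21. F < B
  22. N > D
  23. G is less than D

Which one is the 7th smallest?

G

The consecutive relations fix a unique order: C < F < B < M < X < T < G < Z < D < N < E < J.
Counting 7 from the smallest end gives G.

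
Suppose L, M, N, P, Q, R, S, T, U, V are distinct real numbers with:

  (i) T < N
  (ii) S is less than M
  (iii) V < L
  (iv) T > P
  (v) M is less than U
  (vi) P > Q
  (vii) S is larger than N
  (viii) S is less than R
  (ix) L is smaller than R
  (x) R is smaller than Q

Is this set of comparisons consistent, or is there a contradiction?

Chaining the given relations yields R < Q < P < T < N < S, so R < S. But one relation states S < R. These cannot both hold.

inconsistent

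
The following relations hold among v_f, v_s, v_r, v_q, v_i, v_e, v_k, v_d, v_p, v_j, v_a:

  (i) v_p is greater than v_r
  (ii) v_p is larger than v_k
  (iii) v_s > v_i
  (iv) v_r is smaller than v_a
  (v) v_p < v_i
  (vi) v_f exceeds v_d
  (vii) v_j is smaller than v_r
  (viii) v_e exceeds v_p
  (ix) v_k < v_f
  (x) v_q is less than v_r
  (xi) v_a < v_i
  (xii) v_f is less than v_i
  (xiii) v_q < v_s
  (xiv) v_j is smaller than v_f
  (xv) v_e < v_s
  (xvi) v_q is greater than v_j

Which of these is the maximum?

v_s

Chaining downward from v_s: directly below it, v_q, v_e, v_i; then v_j, v_a, v_f, v_p; then v_d, v_k, v_r.
That covers every other element, and nothing is given above v_s, so v_s is the maximum.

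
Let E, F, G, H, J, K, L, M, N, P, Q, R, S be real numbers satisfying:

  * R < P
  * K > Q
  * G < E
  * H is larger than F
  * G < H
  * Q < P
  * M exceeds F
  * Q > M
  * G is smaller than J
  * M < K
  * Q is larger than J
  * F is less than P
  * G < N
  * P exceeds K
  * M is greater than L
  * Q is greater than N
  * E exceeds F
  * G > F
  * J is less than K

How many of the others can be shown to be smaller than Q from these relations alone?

6

Directly below Q: N, J, M.
One step further: F, L, G (6 so far).
Nothing else is reachable below Q; 6 in all.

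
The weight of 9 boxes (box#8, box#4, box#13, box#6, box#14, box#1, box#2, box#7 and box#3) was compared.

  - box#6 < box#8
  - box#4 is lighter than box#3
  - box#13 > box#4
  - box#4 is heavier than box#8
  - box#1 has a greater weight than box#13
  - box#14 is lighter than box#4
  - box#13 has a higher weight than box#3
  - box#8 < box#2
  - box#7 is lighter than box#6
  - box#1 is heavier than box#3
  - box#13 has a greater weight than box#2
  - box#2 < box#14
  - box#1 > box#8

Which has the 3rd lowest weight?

The consecutive relations fix a unique order: box#7 < box#6 < box#8 < box#2 < box#14 < box#4 < box#3 < box#13 < box#1.
The 3rd smallest is box#8.

box#8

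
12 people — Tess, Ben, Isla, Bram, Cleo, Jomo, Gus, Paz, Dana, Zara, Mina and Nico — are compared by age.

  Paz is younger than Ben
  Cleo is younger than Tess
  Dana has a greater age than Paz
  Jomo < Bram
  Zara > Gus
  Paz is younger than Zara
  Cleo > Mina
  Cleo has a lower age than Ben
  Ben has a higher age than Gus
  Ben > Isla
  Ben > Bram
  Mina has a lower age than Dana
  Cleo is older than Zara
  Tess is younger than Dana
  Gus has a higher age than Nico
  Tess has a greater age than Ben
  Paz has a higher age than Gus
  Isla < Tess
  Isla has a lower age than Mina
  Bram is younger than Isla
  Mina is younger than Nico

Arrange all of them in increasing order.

The consecutive links are each given: Jomo < Bram; Bram < Isla; Isla < Mina; Mina < Nico; Nico < Gus; Gus < Paz; Paz < Zara; Zara < Cleo; Cleo < Ben; Ben < Tess; Tess < Dana.

Jomo < Bram < Isla < Mina < Nico < Gus < Paz < Zara < Cleo < Ben < Tess < Dana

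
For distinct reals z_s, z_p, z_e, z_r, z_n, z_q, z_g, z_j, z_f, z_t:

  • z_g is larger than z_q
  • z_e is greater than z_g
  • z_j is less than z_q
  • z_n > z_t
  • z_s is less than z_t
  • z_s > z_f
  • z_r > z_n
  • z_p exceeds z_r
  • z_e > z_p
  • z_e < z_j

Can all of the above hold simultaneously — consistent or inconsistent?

inconsistent

We have z_g < z_e stated directly, yet also z_e < z_j < z_q < z_g by chaining the others — so z_e < z_g. Contradiction.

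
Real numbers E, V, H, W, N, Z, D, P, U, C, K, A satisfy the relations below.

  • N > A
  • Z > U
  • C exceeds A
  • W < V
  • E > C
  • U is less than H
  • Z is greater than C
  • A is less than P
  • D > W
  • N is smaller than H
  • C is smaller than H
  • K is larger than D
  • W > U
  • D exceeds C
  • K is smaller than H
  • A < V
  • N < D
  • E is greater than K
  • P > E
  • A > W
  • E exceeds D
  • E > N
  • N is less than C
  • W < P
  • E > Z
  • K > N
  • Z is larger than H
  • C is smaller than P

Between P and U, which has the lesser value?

U

U < W < A < N < C < D < K < H < Z < E < P, by transitivity through W, A, N, C, D, K, H, Z, E.
So U < P; U is the smaller of the two.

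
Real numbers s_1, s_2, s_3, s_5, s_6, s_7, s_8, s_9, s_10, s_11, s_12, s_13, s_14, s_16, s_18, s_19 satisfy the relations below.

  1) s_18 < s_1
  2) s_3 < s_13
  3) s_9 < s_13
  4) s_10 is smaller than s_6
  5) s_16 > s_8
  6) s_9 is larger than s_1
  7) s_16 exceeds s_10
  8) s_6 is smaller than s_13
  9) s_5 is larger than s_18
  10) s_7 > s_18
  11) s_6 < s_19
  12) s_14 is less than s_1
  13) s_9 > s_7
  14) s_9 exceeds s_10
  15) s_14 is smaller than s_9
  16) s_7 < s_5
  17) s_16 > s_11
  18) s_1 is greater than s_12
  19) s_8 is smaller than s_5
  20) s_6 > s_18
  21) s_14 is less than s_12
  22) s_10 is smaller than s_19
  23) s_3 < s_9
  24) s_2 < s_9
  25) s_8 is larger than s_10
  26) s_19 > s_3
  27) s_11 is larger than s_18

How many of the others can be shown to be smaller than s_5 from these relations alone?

4

Directly below s_5: s_18, s_7, s_8.
One step further: s_10 (4 so far).
No other element is forced below s_5 by the given relations, so the count is 4.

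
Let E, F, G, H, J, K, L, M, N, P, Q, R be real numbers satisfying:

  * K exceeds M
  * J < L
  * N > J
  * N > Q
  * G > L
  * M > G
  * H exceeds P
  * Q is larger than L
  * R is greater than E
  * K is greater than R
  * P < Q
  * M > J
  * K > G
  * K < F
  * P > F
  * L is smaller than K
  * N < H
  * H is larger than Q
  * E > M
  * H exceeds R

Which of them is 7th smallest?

Piecing the relations together gives one ordering: J < L < G < M < E < R < K < F < P < Q < N < H.
The 7th smallest is K.

K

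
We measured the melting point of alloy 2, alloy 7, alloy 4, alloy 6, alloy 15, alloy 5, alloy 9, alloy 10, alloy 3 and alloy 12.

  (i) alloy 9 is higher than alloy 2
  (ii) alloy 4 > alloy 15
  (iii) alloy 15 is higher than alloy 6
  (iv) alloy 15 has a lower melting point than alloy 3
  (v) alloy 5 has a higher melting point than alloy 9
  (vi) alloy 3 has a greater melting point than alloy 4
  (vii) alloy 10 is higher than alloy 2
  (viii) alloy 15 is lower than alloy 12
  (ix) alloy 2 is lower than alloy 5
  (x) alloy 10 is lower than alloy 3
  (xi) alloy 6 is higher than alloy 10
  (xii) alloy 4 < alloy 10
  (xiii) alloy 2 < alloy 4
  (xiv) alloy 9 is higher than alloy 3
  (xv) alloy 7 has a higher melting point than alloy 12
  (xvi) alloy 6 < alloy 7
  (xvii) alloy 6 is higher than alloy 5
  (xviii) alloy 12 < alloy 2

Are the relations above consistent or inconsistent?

We have alloy 6 < alloy 15 stated directly, yet also alloy 15 < alloy 12 < alloy 2 < alloy 4 < alloy 10 < alloy 3 < alloy 9 < alloy 5 < alloy 6 by chaining the others — so alloy 15 < alloy 6. Contradiction.

inconsistent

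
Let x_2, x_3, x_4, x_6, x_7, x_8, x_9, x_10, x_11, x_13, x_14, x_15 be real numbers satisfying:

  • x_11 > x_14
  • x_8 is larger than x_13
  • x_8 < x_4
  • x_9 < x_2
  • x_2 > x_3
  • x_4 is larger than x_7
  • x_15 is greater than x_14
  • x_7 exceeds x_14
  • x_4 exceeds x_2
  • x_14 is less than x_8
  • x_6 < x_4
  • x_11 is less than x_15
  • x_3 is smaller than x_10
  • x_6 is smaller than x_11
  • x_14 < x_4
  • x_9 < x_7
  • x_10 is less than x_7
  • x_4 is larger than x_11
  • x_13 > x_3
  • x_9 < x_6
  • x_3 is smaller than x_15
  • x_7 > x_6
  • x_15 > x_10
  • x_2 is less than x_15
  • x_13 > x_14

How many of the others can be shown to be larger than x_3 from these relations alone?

From x_3 the given relations immediately reach x_2, x_10, x_13, x_15.
From those, x_8, x_7, x_4 — 7 in total.
Nothing else is reachable above x_3; 7 in all.

7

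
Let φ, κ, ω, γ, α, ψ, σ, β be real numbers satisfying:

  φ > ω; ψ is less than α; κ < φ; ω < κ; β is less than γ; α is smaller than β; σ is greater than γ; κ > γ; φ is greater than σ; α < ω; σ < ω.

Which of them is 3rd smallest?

Piecing the relations together gives one ordering: ψ < α < β < γ < σ < ω < κ < φ.
The 3rd smallest is β.

β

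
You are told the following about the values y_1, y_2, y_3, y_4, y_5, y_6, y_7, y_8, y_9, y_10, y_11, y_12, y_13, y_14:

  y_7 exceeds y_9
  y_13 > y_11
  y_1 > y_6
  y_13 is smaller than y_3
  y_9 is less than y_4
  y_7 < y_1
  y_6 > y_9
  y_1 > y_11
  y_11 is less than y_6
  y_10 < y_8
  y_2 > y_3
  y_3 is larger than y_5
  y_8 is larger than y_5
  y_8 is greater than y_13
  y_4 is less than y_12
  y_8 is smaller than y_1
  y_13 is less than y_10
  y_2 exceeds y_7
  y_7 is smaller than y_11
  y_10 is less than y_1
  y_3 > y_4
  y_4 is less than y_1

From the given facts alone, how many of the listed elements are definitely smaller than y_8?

6

From y_8 the given relations immediately reach y_5, y_13, y_10.
From those, y_11 — 4 in total.
From those, y_7 — 5 in total.
From those, y_9 — 6 in total.
Nothing else is reachable below y_8; 6 in all.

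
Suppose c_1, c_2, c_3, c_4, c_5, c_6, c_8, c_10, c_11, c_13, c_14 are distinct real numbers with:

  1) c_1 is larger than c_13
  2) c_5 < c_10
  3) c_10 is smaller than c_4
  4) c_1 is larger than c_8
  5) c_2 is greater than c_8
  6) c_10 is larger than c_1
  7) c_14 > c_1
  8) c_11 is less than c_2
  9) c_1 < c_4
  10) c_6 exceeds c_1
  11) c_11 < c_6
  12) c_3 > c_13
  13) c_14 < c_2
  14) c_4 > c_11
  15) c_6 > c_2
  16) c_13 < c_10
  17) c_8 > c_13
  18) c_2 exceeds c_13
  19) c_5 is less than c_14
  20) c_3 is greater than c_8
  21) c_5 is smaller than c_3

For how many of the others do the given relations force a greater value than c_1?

5

From c_1 the given relations immediately reach c_10, c_14, c_4, c_6.
From those, c_2 — 5 in total.
Nothing else is reachable above c_1; 5 in all.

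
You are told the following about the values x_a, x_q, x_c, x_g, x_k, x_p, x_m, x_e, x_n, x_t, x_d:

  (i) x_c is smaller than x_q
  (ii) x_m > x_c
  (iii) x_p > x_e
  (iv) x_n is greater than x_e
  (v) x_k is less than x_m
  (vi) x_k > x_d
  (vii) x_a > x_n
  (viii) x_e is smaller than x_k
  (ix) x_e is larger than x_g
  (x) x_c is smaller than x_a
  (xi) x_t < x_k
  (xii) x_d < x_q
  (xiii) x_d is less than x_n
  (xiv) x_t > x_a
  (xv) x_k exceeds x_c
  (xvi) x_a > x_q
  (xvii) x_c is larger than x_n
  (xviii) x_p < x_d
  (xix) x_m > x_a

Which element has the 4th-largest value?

Piecing the relations together gives one ordering: x_g < x_e < x_p < x_d < x_n < x_c < x_q < x_a < x_t < x_k < x_m.
The 4th largest is x_a.

x_a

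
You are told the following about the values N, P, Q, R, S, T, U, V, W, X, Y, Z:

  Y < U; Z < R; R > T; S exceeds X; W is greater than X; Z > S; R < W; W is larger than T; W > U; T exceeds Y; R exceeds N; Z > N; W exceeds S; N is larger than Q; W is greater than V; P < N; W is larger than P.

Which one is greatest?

W

P is not greatest since P < N; Q is not greatest since Q < N; Y is not greatest since Y < U; N is not greatest since N < Z; X is not greatest since X < S; S is not greatest since S < W; T is not greatest since T < W; Z is not greatest since Z < R; V is not greatest since V < W; R is not greatest since R < W; U is not greatest since U < W.
Only W has nothing above it, so W is the greatest.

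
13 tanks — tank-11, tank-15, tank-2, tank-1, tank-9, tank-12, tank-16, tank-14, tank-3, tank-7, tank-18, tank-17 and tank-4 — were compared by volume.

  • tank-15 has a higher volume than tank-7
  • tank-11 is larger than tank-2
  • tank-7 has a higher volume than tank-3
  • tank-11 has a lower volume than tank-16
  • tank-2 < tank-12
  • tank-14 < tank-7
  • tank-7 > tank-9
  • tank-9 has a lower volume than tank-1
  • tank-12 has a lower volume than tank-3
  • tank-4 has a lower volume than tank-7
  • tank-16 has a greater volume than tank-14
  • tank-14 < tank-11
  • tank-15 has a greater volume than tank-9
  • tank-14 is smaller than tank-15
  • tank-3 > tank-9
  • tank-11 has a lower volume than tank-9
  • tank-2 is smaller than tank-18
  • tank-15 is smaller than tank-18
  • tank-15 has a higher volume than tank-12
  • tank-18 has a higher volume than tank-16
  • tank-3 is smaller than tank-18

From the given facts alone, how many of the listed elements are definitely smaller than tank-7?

7

The elements the relations force below tank-7 are tank-2, tank-14, tank-11, tank-9, tank-12, tank-3, tank-4 — no chain reaches any other.
That is 7.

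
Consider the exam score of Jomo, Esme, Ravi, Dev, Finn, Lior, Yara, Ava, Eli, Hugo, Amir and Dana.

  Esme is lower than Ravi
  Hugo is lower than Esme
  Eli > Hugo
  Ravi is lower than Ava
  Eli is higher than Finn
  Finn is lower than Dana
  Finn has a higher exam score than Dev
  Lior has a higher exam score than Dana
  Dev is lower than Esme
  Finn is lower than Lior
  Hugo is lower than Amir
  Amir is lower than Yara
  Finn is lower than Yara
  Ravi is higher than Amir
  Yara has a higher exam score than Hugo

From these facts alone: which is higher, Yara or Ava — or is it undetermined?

undetermined

Following every chain through Yara: below Yara we get Hugo, Amir, Dev, Finn.
Ava is not reached, and no chain runs the other way from Ava to Yara.
So the given relations leave the order of Yara and Ava undetermined.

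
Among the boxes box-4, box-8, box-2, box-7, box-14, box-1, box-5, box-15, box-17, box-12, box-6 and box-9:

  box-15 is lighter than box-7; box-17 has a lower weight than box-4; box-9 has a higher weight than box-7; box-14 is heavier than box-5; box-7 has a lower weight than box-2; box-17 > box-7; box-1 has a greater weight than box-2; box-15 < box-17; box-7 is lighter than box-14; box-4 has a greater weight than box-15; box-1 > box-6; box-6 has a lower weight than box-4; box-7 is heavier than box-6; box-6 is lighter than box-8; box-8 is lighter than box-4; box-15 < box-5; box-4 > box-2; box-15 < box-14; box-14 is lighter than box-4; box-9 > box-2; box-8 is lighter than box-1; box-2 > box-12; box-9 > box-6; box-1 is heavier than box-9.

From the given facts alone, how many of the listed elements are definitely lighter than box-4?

9

Directly below box-4: box-15, box-6, box-8, box-14, box-2, box-17.
One step further: box-7, box-12, box-5 (9 so far).
No other element is forced below box-4 by the given relations, so the count is 9.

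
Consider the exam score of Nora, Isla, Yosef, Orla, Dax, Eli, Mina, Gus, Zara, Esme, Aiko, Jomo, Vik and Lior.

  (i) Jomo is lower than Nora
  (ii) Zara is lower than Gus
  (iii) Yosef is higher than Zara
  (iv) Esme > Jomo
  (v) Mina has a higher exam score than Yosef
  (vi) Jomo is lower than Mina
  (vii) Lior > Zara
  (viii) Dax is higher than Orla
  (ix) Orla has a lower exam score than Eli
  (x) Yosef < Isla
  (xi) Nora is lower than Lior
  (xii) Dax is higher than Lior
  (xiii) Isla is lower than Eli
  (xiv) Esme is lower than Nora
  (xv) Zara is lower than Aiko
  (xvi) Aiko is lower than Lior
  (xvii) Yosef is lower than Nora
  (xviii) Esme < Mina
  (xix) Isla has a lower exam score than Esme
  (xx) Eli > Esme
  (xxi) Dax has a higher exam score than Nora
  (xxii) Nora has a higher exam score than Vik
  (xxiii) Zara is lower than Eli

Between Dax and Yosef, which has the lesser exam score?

Yosef

Yosef < Isla and Isla < Esme give Yosef < Esme.
With Esme < Nora: Yosef < Isla < Esme < Nora.
With Nora < Lior: Yosef < Isla < Esme < Nora < Lior.
With Lior < Dax: Yosef < Isla < Esme < Nora < Lior < Dax.
So Yosef < Dax; Yosef is the lower of the two.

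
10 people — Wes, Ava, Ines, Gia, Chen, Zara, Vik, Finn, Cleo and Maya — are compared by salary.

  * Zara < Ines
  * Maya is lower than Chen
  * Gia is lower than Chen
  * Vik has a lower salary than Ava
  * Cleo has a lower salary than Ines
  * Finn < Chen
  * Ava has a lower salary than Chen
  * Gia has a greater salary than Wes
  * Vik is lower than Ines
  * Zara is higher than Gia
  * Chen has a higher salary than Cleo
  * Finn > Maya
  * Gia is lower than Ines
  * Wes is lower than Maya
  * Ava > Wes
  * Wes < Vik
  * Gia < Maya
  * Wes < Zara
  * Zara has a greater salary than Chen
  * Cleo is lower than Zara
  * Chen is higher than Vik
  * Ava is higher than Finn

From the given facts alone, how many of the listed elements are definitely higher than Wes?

8

Directly above Wes: Gia, Maya, Vik, Ava, Zara.
One step further: Finn, Chen, Ines (8 so far).
No other element is forced above Wes by the given relations, so the count is 8.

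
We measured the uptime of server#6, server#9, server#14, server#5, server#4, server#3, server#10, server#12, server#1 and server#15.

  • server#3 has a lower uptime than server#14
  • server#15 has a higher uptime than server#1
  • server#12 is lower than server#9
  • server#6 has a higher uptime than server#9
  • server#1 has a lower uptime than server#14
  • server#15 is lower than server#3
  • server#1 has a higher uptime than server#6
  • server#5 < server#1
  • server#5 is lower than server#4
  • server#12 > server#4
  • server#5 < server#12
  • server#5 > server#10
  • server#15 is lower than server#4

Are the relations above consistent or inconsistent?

We have server#15 < server#4 stated directly, yet also server#4 < server#12 < server#9 < server#6 < server#1 < server#15 by chaining the others — so server#4 < server#15. Contradiction.

inconsistent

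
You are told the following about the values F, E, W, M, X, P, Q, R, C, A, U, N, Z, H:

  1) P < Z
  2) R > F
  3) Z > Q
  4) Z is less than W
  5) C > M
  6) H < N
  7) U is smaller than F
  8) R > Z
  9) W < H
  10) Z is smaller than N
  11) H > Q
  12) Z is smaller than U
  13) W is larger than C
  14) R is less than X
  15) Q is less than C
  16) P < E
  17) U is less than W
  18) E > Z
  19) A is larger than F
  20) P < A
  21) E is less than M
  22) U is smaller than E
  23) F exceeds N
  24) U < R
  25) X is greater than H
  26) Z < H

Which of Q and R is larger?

R

Q < Z and Z < U give Q < U.
With U < E: Q < Z < U < E.
With E < M: Q < Z < U < E < M.
Then M < C extends the chain to C.
With C < W: Q < Z < U < E < M < C < W.
Then W < H extends the chain to H.
Then H < N extends the chain to N.
Then N < F extends the chain to F.
With F < R: Q < Z < U < E < M < C < W < H < N < F < R.
So Q < R; R is the larger of the two.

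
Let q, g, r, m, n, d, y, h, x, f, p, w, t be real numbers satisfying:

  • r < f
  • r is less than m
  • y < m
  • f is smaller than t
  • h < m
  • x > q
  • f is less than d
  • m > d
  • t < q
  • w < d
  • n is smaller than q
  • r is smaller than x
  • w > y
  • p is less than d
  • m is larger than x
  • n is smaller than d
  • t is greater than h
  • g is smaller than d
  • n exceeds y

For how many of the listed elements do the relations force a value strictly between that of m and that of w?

1

Chaining upward from w reaches: d.
Chaining downward from m reaches: r, h, p, y, n, g, f, d, t, q, x.
Strictly between w and m are those in both lists: d — 1 element.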